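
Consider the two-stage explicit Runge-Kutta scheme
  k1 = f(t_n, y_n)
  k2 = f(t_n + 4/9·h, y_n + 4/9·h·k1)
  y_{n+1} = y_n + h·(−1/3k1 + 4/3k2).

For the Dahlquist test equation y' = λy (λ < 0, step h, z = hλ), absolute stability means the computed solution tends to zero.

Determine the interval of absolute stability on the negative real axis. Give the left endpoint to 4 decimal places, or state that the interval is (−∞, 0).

Test eqn y'=λy, z=hλ:
  k1=λy_n ⇒ h·k1=z·y_n;  k2=λ(1+4/9z)y_n ⇒ h·k2=z(1+4/9z)y_n
  y_{n+1}/y_n = 1 − 1/3z + 4/3z(1+4/9z) = 1 + z + 16/27z²
  ⇒ R(z) = 1 + z + 16/27z².

Boundary: |R(x)|=1, x<0.
x=-1.3: |R|=0.7015
R=1: x+16/27x²=0 ⇒ x=−27/16=-1.6875; min R=1−1/(4·16/27)=0.5781>−1
Confirm numerically:
  x=-1.524: |R|=0.85234 <1
  x=-1.358: |R|=0.73484 <1
  x=-1.014: |R|=0.59530 <1
  x=-2.283: |R|=1.80565 >1
  x=-2.109: |R|=1.52678 >1
  x=-1.796: |R|=1.11548 >1
So |R|<1 on (-1.6875, 0).

z∈(-1.6875,0).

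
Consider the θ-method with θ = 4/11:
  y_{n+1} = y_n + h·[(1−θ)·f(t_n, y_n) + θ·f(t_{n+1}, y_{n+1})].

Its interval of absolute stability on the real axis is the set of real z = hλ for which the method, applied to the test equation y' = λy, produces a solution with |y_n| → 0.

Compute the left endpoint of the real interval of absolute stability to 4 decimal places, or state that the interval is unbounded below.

z* = -7.3333.

On y'=λy, z=hλ:
  y_{n+1} = y_n + z·[7/11·y_n + 4/11·y_{n+1}] ⇒ (1 − 4/11z)y_{n+1} = (1 + 7/11z)y_n
  R(z) = (1 + 7/11z)/(1 − 4/11z).

Need |R(x)|<1, x<0.
x=-0.65: |R|=0.4743
R=−1: 1+7/11x = −1+4/11x ⇒ -3/11x=2 ⇒ x=2/(-3/11)=-7.3333
Confirm numerically:
  x=-7.131: |R|=0.98464 <1
  x=-4.566: |R|=0.71631 <1
  x=-4.306: |R|=0.67822 <1
  x=-3.135: |R|=0.46495 <1
  x=-7.481: |R|=1.01082 >1
  x=-7.417: |R|=1.00617 >1
Interval (-7.3333, 0).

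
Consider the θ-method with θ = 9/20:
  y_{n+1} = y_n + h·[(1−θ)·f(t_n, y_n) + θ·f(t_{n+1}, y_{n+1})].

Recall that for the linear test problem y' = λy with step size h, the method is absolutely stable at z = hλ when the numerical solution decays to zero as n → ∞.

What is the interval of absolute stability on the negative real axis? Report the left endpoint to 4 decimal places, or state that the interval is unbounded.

z∈(-20.0000,0).

On y'=λy, z=hλ:
  y_{n+1} = y_n + z·[11/20·y_n + 9/20·y_{n+1}] ⇒ (1 − 9/20z)y_{n+1} = (1 + 11/20z)y_n
  ⇒ R(z) = (1 + 11/20z)/(1 − 9/20z).

Need |R(x)|<1, x<0.
x=-0.84: |R|=0.3904
R=−1: 1+11/20x = −1+9/20x ⇒ -1/10x=2 ⇒ x=2/(-1/10)=-20.0000
Confirm numerically:
  x=-19.339: |R|=0.99319 <1
  x=-17.203: |R|=0.96800 <1
  x=-16.003: |R|=0.95126 <1
  x=-20.511: |R|=1.00500 >1
  x=-20.121: |R|=1.00120 >1
  x=-20.062: |R|=1.00062 >1
So |R|<1 on (-20.0000, 0).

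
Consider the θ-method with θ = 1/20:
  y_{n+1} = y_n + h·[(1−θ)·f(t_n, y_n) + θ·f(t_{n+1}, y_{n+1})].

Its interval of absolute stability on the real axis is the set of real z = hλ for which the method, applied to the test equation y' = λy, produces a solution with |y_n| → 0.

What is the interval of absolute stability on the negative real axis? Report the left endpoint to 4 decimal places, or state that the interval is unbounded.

z∈(-2.2222,0).

With y'=λy (z=hλ):
  y_{n+1} = y_n + z·[19/20·y_n + 1/20·y_{n+1}] ⇒ (1 − 1/20z)y_{n+1} = (1 + 19/20z)y_n
  ⇒ R(z) = (1 + 19/20z)/(1 − 1/20z).

Boundary: |R(x)|=1, x<0.
x=-0.5: |R|=0.5122
R=−1: 1+19/20x = −1+1/20x ⇒ -9/10x=2 ⇒ x=2/(-9/10)=-2.2222
Confirm numerically:
  x=-2.045: |R|=0.85530 <1
  x=-1.952: |R|=0.77843 <1
  x=-1.782: |R|=0.63621 <1
  x=-0.987: |R|=0.05942 <1
  x=-2.402: |R|=1.14445 >1
  x=-2.320: |R|=1.07885 >1
Stable set (-2.2222, 0).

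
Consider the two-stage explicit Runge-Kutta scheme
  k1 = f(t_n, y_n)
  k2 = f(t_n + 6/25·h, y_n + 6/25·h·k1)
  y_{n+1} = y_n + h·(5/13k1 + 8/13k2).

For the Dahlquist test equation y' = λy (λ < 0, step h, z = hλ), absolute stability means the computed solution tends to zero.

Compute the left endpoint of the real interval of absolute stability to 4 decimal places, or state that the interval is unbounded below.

Test eqn y'=λy, z=hλ:
  k1=λy_n ⇒ h·k1=z·y_n;  k2=λ(1+6/25z)y_n ⇒ h·k2=z(1+6/25z)y_n
  y_{n+1}/y_n = 1 + 5/13z + 8/13z(1+6/25z) = 1 + z + 48/325z²
  so R(z) = 1 + z + 48/325z².

Find x<0 with |R(x)|<1.
x=-0.42: |R|=0.6061
R=1: x+48/325x²=0 ⇒ x=−325/48=-6.7708; min R=1−1/(4·48/325)=-0.6927>−1
Confirm numerically:
  x=-5.758: |R|=0.13867 <1
  x=-5.744: |R|=0.12889 <1
  x=-5.701: |R|=0.09921 <1
  x=-5.323: |R|=0.13824 <1
  x=-7.281: |R|=1.54861 >1
  x=-7.220: |R|=1.47896 >1
  x=-6.965: |R|=1.19973 >1
Interval (-6.7708, 0).

left endpoint -6.7708.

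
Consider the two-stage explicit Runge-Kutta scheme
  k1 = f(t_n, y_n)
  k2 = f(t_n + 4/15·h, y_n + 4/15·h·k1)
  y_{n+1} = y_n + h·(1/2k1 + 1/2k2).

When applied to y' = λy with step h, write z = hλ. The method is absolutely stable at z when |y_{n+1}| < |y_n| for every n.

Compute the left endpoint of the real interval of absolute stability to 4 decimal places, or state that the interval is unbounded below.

z* = -7.5000.

On y'=λy, z=hλ:
  k1=λy_n ⇒ h·k1=z·y_n;  k2=λ(1+4/15z)y_n ⇒ h·k2=z(1+4/15z)y_n
  y_{n+1}/y_n = 1 + 1/2z + 1/2z(1+4/15z) = 1 + z + 2/15z²
  so R(z) = 1 + z + 2/15z².

Find x<0 with |R(x)|<1.
x=-1.19: |R|=0.0012
R=1: x+2/15x²=0 ⇒ x=−15/2=-7.5000; min R=1−1/(4·2/15)=-0.8750>−1
Confirm numerically:
  x=-6.955: |R|=0.49460 <1
  x=-5.755: |R|=0.33900 <1
  x=-3.330: |R|=0.85148 <1
  x=-7.933: |R|=1.45800 >1
  x=-7.650: |R|=1.15300 >1
  x=-7.565: |R|=1.06556 >1
Interval (-7.5000, 0).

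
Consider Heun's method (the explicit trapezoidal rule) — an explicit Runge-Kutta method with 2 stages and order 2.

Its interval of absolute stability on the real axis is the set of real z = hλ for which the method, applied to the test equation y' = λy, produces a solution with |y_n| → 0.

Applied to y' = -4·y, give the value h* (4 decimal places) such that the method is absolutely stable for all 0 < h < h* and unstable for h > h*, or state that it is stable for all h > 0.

(-2.0000,0); λ=-4 ⇒ h* = 0.5000.

Test eqn y'=λy, z=hλ:
  order 2, 2-stage ⇒ R(z)=1+z+z^2/2
  (e.g. R(-1.47)=0.61045, |R|=0.61045)

Find x<0 with |R(x)|<1.
x=-1.47: |R|=0.6104
|R(-1.77)|=0.7964 |R(-1.1)|=0.5050 |R(-0.72)|=0.5392
Bisect:
  x_lo=-2.3324 |R|=1.3877  x_hi=-0.2696 |R|=0.7667
  mid=-1.30103 |R|=0.54531 →hi
  mid=-1.81673 |R|=0.83353 →hi
  mid=-2.07458 |R|=1.07737 →lo
  mid=-1.94566 |R|=0.94714 →hi
  mid=-2.01012 |R|=1.01017 →lo
  mid=-1.97789 |R|=0.97813 →hi
  mid=-1.99401 |R|=0.99402 →hi
  ...
  [-2.00005,-1.99992] ⇒ x*=-2.0000
Stable set (-2.0000, 0).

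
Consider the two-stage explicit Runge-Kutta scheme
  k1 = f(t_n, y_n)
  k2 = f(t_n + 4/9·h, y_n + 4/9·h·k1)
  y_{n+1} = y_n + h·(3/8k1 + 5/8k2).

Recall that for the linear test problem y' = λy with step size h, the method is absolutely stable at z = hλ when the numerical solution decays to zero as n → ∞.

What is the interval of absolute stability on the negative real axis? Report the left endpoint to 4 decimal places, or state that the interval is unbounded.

With y'=λy (z=hλ):
  k1=λy_n ⇒ h·k1=z·y_n;  k2=λ(1+4/9z)y_n ⇒ h·k2=z(1+4/9z)y_n
  y_{n+1}/y_n = 1 + 3/8z + 5/8z(1+4/9z) = 1 + z + 5/18z²
  so R(z) = 1 + z + 5/18z².

Boundary: |R(x)|=1, x<0.
x=-1.65: |R|=0.1062
R=1: x+5/18x²=0 ⇒ x=−18/5=-3.6000; min R=1−1/(4·5/18)=0.1000>−1
Confirm numerically:
  x=-2.320: |R|=0.17511 <1
  x=-2.134: |R|=0.13099 <1
  x=-1.700: |R|=0.10278 <1
  x=-1.519: |R|=0.12193 <1
  x=-4.055: |R|=1.51251 >1
  x=-3.986: |R|=1.42739 >1
  x=-3.690: |R|=1.09225 >1
Interval (-3.6000, 0).

z∈(-3.6000,0).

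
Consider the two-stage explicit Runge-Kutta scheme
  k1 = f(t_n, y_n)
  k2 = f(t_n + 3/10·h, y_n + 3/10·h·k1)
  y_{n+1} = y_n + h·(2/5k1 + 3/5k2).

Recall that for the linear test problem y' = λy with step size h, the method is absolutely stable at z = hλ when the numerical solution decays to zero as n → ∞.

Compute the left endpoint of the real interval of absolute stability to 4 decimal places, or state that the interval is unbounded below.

left endpoint -5.5556.

With y'=λy (z=hλ):
  k1=λy_n ⇒ h·k1=z·y_n;  k2=λ(1+3/10z)y_n ⇒ h·k2=z(1+3/10z)y_n
  y_{n+1}/y_n = 1 + 2/5z + 3/5z(1+3/10z) = 1 + z + 9/50z²
  so R(z) = 1 + z + 9/50z².

Need |R(x)|<1, x<0.
x=-0.71: |R|=0.3807
R=1: x+9/50x²=0 ⇒ x=−50/9=-5.5556; min R=1−1/(4·9/50)=-0.3889>−1
Confirm numerically:
  x=-4.659: |R|=0.24813 <1
  x=-4.593: |R|=0.20422 <1
  x=-3.774: |R|=0.21025 <1
  x=-2.590: |R|=0.38254 <1
  x=-5.948: |R|=1.42017 >1
  x=-5.885: |R|=1.34898 >1
  x=-5.741: |R|=1.19163 >1
Interval (-5.5556, 0).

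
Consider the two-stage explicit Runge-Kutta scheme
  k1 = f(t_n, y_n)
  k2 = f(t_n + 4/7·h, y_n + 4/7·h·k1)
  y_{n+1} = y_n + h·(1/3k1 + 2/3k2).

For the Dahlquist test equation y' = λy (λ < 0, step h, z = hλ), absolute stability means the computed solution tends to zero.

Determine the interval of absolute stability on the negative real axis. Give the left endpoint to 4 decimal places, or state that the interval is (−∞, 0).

With y'=λy (z=hλ):
  k1=λy_n ⇒ h·k1=z·y_n;  k2=λ(1+4/7z)y_n ⇒ h·k2=z(1+4/7z)y_n
  y_{n+1}/y_n = 1 + 1/3z + 2/3z(1+4/7z) = 1 + z + 8/21z²
  R(z) = 1 + z + 8/21z².

Solve |R(x)|<1 on ℝ⁻.
x=-1.59: |R|=0.3731
R=1: x+8/21x²=0 ⇒ x=−21/8=-2.6250; min R=1−1/(4·8/21)=0.3438>−1
Confirm numerically:
  x=-2.274: |R|=0.69593 <1
  x=-1.897: |R|=0.47390 <1
  x=-1.788: |R|=0.42988 <1
  x=-1.733: |R|=0.41111 <1
  x=-3.189: |R|=1.68518 >1
  x=-3.078: |R|=1.53117 >1
  x=-2.688: |R|=1.06451 >1
Stable set (-2.6250, 0).

(-2.6250, 0).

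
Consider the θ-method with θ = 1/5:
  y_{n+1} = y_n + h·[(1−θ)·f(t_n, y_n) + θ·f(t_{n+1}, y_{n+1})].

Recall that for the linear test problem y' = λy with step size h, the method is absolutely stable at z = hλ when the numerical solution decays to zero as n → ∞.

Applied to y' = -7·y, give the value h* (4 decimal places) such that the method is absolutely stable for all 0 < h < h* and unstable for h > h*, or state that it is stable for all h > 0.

On y'=λy, z=hλ:
  y_{n+1} = y_n + z·[4/5·y_n + 1/5·y_{n+1}] ⇒ (1 − 1/5z)y_{n+1} = (1 + 4/5z)y_n
  R(z) = (1 + 4/5z)/(1 − 1/5z).

Find x<0 with |R(x)|<1.
x=-0.39: |R|=0.6382
R=−1: 1+4/5x = −1+1/5x ⇒ -3/5x=2 ⇒ x=2/(-3/5)=-3.3333
Confirm numerically:
  x=-2.993: |R|=0.87226 <1
  x=-2.927: |R|=0.84622 <1
  x=-2.071: |R|=0.46443 <1
  x=-1.697: |R|=0.26699 <1
  x=-3.642: |R|=1.10715 >1
  x=-3.384: |R|=1.01813 >1
So |R|<1 on (-3.3333, 0).

(-3.3333,0); λ=-7 ⇒ h* = (10/3)/7 = 0.4762.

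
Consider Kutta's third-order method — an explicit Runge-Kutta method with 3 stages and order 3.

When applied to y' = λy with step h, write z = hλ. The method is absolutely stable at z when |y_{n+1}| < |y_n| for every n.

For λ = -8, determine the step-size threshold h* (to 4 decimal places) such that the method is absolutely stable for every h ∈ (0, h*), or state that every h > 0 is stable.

(-2.5127,0); λ=-8 ⇒ h* = 0.3141.

Set f=λy, z=hλ:
  order 3, 3-stage ⇒ R(z)=1+z+z^2/2+z^3/6
  (e.g. R(-1.59)=0.00410, |R|=0.00410)

Find x<0 with |R(x)|<1.
x=-1.59: |R|=0.0041
|R(-2.16)|=0.5068 |R(-1.12)|=0.2730 |R(-0.86)|=0.4038
Bisect:
  x_lo=-2.9822 |R|=1.9559  x_hi=-0.3289 |R|=0.7192
  mid=-1.65558 |R|=0.04142 →hi
  mid=-2.31890 |R|=0.70849 →hi
  mid=-2.65057 |R|=1.24141 →lo
  mid=-2.48473 |R|=0.95453 →hi
  mid=-2.56765 |R|=1.09258 →lo
  mid=-2.52619 |R|=1.02225 →lo
  mid=-2.50546 |R|=0.98807 →hi
  ...
  [-2.51275,-2.51259] ⇒ x*=-2.5127
Interval (-2.5127, 0).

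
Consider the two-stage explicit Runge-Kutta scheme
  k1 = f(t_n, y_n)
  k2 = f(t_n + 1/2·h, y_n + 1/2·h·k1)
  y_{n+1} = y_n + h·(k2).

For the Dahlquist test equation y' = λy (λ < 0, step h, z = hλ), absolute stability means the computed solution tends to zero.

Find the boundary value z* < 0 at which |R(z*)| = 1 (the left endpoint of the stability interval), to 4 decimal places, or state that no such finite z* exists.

left endpoint -2.0000.

With y'=λy (z=hλ):
  k1=λy_n ⇒ h·k1=z·y_n;  k2=λ(1+1/2z)y_n ⇒ h·k2=z(1+1/2z)y_n
  y_{n+1}/y_n = 1 + z(1+1/2z) = 1 + z + 1/2z²
  so R(z) = 1 + z + 1/2z².

Find x<0 with |R(x)|<1.
x=-1.09: |R|=0.5040
R=1: x+1/2x²=0 ⇒ x=−2=-2.0000; min R=1−1/(4·1/2)=0.5000>−1
Confirm numerically:
  x=-1.401: |R|=0.58040 <1
  x=-1.196: |R|=0.51921 <1
  x=-0.882: |R|=0.50696 <1
  x=-2.243: |R|=1.27252 >1
  x=-2.234: |R|=1.26138 >1
  x=-2.082: |R|=1.08536 >1
Stable set (-2.0000, 0).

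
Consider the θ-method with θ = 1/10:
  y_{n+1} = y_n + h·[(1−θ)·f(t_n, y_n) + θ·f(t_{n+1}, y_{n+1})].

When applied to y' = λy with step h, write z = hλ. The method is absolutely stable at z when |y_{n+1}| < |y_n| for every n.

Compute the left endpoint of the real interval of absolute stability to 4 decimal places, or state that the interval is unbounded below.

z* = -2.5000.

With y'=λy (z=hλ):
  y_{n+1} = y_n + z·[9/10·y_n + 1/10·y_{n+1}] ⇒ (1 − 1/10z)y_{n+1} = (1 + 9/10z)y_n
  Hence R(z) = (1 + 9/10z)/(1 − 1/10z).

Solve |R(x)|<1 on ℝ⁻.
x=-0.31: |R|=0.6993
R=−1: 1+9/10x = −1+1/10x ⇒ -4/5x=2 ⇒ x=2/(-4/5)=-2.5000
Confirm numerically:
  x=-2.417: |R|=0.94652 <1
  x=-2.195: |R|=0.79992 <1
  x=-1.053: |R|=0.04732 <1
  x=-2.924: |R|=1.26246 >1
  x=-2.778: |R|=1.17405 >1
  x=-2.554: |R|=1.03441 >1
Stable set (-2.5000, 0).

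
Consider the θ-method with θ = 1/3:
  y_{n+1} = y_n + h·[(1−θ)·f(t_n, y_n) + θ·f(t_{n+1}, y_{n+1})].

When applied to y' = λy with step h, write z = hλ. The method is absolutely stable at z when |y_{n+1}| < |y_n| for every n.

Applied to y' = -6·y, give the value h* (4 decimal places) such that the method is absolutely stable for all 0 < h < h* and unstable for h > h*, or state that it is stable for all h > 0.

(-6.0000,0); λ=-6 ⇒ h* = (6)/6 = 1.0000.

With y'=λy (z=hλ):
  y_{n+1} = y_n + z·[2/3·y_n + 1/3·y_{n+1}] ⇒ (1 − 1/3z)y_{n+1} = (1 + 2/3z)y_n
  Hence R(z) = (1 + 2/3z)/(1 − 1/3z).

Need |R(x)|<1, x<0.
x=-1.45: |R|=0.0225
R=−1: 1+2/3x = −1+1/3x ⇒ -1/3x=2 ⇒ x=2/(-1/3)=-6.0000
Confirm numerically:
  x=-5.005: |R|=0.87570 <1
  x=-4.398: |R|=0.78345 <1
  x=-4.136: |R|=0.73879 <1
  x=-2.577: |R|=0.38623 <1
  x=-6.364: |R|=1.03887 >1
  x=-6.261: |R|=1.02818 >1
Interval (-6.0000, 0).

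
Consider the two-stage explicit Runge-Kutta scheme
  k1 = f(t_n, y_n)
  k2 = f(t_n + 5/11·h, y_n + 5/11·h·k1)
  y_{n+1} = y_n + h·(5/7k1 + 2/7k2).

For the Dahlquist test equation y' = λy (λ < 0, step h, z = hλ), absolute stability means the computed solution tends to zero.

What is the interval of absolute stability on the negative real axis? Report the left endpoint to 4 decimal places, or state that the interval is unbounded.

z∈(-7.7000,0).

With y'=λy (z=hλ):
  k1=λy_n ⇒ h·k1=z·y_n;  k2=λ(1+5/11z)y_n ⇒ h·k2=z(1+5/11z)y_n
  y_{n+1}/y_n = 1 + 5/7z + 2/7z(1+5/11z) = 1 + z + 10/77z²
  so R(z) = 1 + z + 10/77z².

Boundary: |R(x)|=1, x<0.
x=-1.7: |R|=0.3247
R=1: x+10/77x²=0 ⇒ x=−77/10=-7.7000; min R=1−1/(4·10/77)=-0.9250>−1
Confirm numerically:
  x=-7.171: |R|=0.50734 <1
  x=-6.950: |R|=0.32305 <1
  x=-4.840: |R|=0.79771 <1
  x=-8.237: |R|=1.57445 >1
  x=-8.149: |R|=1.47518 >1
  x=-7.732: |R|=1.03213 >1
Interval (-7.7000, 0).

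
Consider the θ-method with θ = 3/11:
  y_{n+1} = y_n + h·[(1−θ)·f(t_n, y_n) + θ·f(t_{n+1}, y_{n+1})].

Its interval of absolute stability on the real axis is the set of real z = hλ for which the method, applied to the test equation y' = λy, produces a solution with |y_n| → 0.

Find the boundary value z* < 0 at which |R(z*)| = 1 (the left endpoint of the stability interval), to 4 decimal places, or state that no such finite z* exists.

z* = -4.4000.

With y'=λy (z=hλ):
  y_{n+1} = y_n + z·[8/11·y_n + 3/11·y_{n+1}] ⇒ (1 − 3/11z)y_{n+1} = (1 + 8/11z)y_n
  so R(z) = (1 + 8/11z)/(1 − 3/11z).

Solve |R(x)|<1 on ℝ⁻.
x=-0.52: |R|=0.5446
R=−1: 1+8/11x = −1+3/11x ⇒ -5/11x=2 ⇒ x=2/(-5/11)=-4.4000
Confirm numerically:
  x=-3.162: |R|=0.69784 <1
  x=-2.307: |R|=0.41605 <1
  x=-1.842: |R|=0.22607 <1
  x=-1.774: |R|=0.19556 <1
  x=-4.903: |R|=1.09783 >1
  x=-4.685: |R|=1.05687 >1
  x=-4.682: |R|=1.05630 >1
So |R|<1 on (-4.4000, 0).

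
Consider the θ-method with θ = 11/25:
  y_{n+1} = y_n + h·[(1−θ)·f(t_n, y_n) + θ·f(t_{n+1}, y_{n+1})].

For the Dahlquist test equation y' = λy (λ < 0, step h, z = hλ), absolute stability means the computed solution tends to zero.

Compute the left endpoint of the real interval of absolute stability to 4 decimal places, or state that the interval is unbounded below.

z* = -16.6667.

Set f=λy, z=hλ:
  y_{n+1} = y_n + z·[14/25·y_n + 11/25·y_{n+1}] ⇒ (1 − 11/25z)y_{n+1} = (1 + 14/25z)y_n
  ⇒ R(z) = (1 + 14/25z)/(1 − 11/25z).

Find x<0 with |R(x)|<1.
x=-1.19: |R|=0.2190
R=−1: 1+14/25x = −1+11/25x ⇒ -3/25x=2 ⇒ x=2/(-3/25)=-16.6667
Confirm numerically:
  x=-15.010: |R|=0.97386 <1
  x=-11.771: |R|=0.90493 <1
  x=-9.020: |R|=0.81533 <1
  x=-17.072: |R|=1.00571 >1
  x=-16.965: |R|=1.00423 >1
Interval (-16.6667, 0).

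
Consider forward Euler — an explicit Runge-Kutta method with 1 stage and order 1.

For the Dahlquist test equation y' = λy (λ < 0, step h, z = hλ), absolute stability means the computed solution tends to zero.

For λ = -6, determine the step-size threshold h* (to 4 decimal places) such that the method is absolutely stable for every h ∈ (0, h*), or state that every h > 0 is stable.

Set f=λy, z=hλ:
  order 1, 1-stage ⇒ R(z)=1+z
  (e.g. R(-1.5)=-0.50000, |R|=0.50000)

Find x<0 with |R(x)|<1.
x=-1.5: |R|=0.5000
|R(-1.27)|=0.2700 |R(-1.01)|=0.0100 |R(-0.57)|=0.4300
Bisect:
  x_lo=-2.3388 |R|=1.3388  x_hi=-0.2821 |R|=0.7179
  mid=-1.31047 |R|=0.31047 →hi
  mid=-1.82466 |R|=0.82466 →hi
  mid=-2.08175 |R|=1.08175 →lo
  mid=-1.95320 |R|=0.95320 →hi
  mid=-2.01748 |R|=1.01748 →lo
  mid=-1.98534 |R|=0.98534 →hi
  mid=-2.00141 |R|=1.00141 →lo
  mid=-1.99338 |R|=0.99338 →hi
  mid=-1.99739 |R|=0.99739 →hi
  mid=-1.99940 |R|=0.99940 →hi
  ...
  [-2.00003,-1.99990] ⇒ x*=-2.0000
Stable set (-2.0000, 0).

(-2.0000,0); λ=-6 ⇒ h* = 0.3333.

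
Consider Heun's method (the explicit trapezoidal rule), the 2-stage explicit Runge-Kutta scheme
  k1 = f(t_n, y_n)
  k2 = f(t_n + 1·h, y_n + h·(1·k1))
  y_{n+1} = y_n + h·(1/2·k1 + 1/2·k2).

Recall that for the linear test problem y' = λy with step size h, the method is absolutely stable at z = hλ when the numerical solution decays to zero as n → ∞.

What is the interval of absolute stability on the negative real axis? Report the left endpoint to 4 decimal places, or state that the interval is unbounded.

With y'=λy (z=hλ):
  order 2, 2-stage ⇒ R(z)=1+z+z^2/2
  (e.g. R(-1.34)=0.55780, |R|=0.55780)

Need |R(x)|<1, x<0.
x=-1.34: |R|=0.5578
|R(-1.92)|=0.9232 |R(-1.03)|=0.5005 |R(-0.57)|=0.5924
Bisect:
  x_lo=-2.8214 |R|=2.1587  x_hi=-0.3325 |R|=0.7228
  mid=-1.57693 |R|=0.66642 →hi
  mid=-2.19915 |R|=1.21898 →lo
  mid=-1.88804 |R|=0.89431 →hi
  mid=-2.04359 |R|=1.04455 →lo
  mid=-1.96582 |R|=0.96640 →hi
  mid=-2.00471 |R|=1.00472 →lo
  mid=-1.98526 |R|=0.98537 →hi
  ...
  [-2.00015,-2.00000] ⇒ x*=-2.0000
So |R|<1 on (-2.0000, 0).

z∈(-2.0000,0).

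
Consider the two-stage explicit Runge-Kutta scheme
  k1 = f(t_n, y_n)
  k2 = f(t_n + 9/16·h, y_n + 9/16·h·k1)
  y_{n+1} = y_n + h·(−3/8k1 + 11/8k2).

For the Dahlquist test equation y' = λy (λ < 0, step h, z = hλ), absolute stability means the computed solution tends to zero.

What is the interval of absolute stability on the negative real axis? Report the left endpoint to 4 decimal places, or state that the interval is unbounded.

Set f=λy, z=hλ:
  k1=λy_n ⇒ h·k1=z·y_n;  k2=λ(1+9/16z)y_n ⇒ h·k2=z(1+9/16z)y_n
  y_{n+1}/y_n = 1 − 3/8z + 11/8z(1+9/16z) = 1 + z + 99/128z²
  Hence R(z) = 1 + z + 99/128z².

Solve |R(x)|<1 on ℝ⁻.
x=-0.42: |R|=0.7164
R=1: x+99/128x²=0 ⇒ x=−128/99=-1.2929; min R=1−1/(4·99/128)=0.6768>−1
Confirm numerically:
  x=-1.036: |R|=0.79413 <1
  x=-0.731: |R|=0.68229 <1
  x=-0.710: |R|=0.67989 <1
  x=-0.544: |R|=0.68489 <1
  x=-1.726: |R|=1.57813 >1
  x=-1.677: |R|=1.49816 >1
  x=-1.545: |R|=1.30121 >1
Stable set (-1.2929, 0).

(-1.2929, 0).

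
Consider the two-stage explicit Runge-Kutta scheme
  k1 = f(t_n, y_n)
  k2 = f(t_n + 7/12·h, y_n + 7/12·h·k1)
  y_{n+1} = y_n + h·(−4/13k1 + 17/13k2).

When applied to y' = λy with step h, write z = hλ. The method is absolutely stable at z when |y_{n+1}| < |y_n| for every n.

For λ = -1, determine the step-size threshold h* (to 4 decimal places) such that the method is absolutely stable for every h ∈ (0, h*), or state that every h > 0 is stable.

(-1.3109,0); λ=-1 ⇒ h* = (156/119)/1 = 1.3109.

Set f=λy, z=hλ:
  k1=λy_n ⇒ h·k1=z·y_n;  k2=λ(1+7/12z)y_n ⇒ h·k2=z(1+7/12z)y_n
  y_{n+1}/y_n = 1 − 4/13z + 17/13z(1+7/12z) = 1 + z + 119/156z²
  so R(z) = 1 + z + 119/156z².

Boundary: |R(x)|=1, x<0.
x=-1.51: |R|=1.2293
R=1: x+119/156x²=0 ⇒ x=−156/119=-1.3109; min R=1−1/(4·119/156)=0.6723>−1
Confirm numerically:
  x=-1.139: |R|=0.85062 <1
  x=-0.972: |R|=0.74870 <1
  x=-0.825: |R|=0.69419 <1
  x=-1.752: |R|=1.58948 >1
  x=-1.460: |R|=1.16603 >1
Interval (-1.3109, 0).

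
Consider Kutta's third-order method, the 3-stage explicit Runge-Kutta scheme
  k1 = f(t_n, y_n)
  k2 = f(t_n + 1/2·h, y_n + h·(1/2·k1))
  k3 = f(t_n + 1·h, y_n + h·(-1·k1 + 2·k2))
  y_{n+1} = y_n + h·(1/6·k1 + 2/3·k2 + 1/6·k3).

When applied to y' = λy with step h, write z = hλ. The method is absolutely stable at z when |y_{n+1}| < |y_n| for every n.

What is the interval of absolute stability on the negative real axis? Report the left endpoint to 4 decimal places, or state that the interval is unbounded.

On y'=λy, z=hλ:
  order 3, 3-stage ⇒ R(z)=1+z+z^2/2+z^3/6
  (e.g. R(-0.68)=0.49879, |R|=0.49879)

Need |R(x)|<1, x<0.
x=-0.68: |R|=0.4988
|R(-2.03)|=0.3638 |R(-1.42)|=0.1110 |R(-1.27)|=0.1951
Bisect:
  x_lo=-3.0136 |R|=2.0341  x_hi=-0.2481 |R|=0.7801
  mid=-1.63083 |R|=0.02392 →hi
  mid=-2.32220 |R|=0.71302 →hi
  mid=-2.66789 |R|=1.27392 →lo
  mid=-2.49505 |R|=0.97114 →hi
  mid=-2.58147 |R|=1.11662 →lo
  mid=-2.53826 |R|=1.04244 →lo
  mid=-2.51665 |R|=1.00644 →lo
  mid=-2.50585 |R|=0.98870 →hi
  ...
  [-2.51277,-2.51260] ⇒ x*=-2.5127
So |R|<1 on (-2.5127, 0).

(-2.5127, 0).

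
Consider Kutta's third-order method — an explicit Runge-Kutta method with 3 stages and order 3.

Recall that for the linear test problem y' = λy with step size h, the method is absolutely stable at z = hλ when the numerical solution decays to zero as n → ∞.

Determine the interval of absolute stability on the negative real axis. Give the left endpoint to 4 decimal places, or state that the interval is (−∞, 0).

(-2.5127, 0).

On y'=λy, z=hλ:
  order 3, 3-stage ⇒ R(z)=1+z+z^2/2+z^3/6
  (e.g. R(-1.59)=0.00410, |R|=0.00410)

Solve |R(x)|<1 on ℝ⁻.
x=-1.59: |R|=0.0041
|R(-2.44)|=0.8843 |R(-2.37)|=0.7802 |R(-1.55)|=0.0306
Bisect:
  x_lo=-3.1712 |R|=2.4581  x_hi=-0.3112 |R|=0.7322
  mid=-1.74120 |R|=0.10514 →hi
  mid=-2.45619 |R|=0.90940 →hi
  mid=-2.81368 |R|=1.56784 →lo
  mid=-2.63494 |R|=1.21250 →lo
  mid=-2.54556 |R|=1.05478 →lo
  mid=-2.50088 |R|=0.98059 →hi
  mid=-2.52322 |R|=1.01730 →lo
  mid=-2.51205 |R|=0.99885 →hi
  mid=-2.51763 |R|=1.00805 →lo
  mid=-2.51484 |R|=1.00345 →lo
  ...
  [-2.51292,-2.51275] ⇒ x*=-2.5127
Interval (-2.5127, 0).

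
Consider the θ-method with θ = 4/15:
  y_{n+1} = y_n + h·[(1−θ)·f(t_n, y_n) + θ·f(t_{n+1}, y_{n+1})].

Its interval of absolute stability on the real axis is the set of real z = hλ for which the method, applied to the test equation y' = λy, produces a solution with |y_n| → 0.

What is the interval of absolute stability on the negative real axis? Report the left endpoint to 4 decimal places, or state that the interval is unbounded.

Test eqn y'=λy, z=hλ:
  y_{n+1} = y_n + z·[11/15·y_n + 4/15·y_{n+1}] ⇒ (1 − 4/15z)y_{n+1} = (1 + 11/15z)y_n
  ⇒ R(z) = (1 + 11/15z)/(1 − 4/15z).

Solve |R(x)|<1 on ℝ⁻.
x=-1.33: |R|=0.0182
R=−1: 1+11/15x = −1+4/15x ⇒ -7/15x=2 ⇒ x=2/(-7/15)=-4.2857
Confirm numerically:
  x=-3.733: |R|=0.87074 <1
  x=-2.684: |R|=0.56435 <1
  x=-2.501: |R|=0.50036 <1
  x=-4.579: |R|=1.06162 >1
  x=-4.391: |R|=1.02263 >1
  x=-4.361: |R|=1.01624 >1
So |R|<1 on (-4.2857, 0).

z∈(-4.2857,0).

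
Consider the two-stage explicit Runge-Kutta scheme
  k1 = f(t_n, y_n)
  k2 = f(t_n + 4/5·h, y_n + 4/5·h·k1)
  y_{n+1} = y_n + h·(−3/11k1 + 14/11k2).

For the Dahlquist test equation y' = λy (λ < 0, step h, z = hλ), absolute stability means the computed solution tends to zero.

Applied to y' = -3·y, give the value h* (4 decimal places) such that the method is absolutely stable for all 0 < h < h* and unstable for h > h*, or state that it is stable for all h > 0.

(-0.9821,0); λ=-3 ⇒ h* = (55/56)/3 = 0.3274.

Set f=λy, z=hλ:
  k1=λy_n ⇒ h·k1=z·y_n;  k2=λ(1+4/5z)y_n ⇒ h·k2=z(1+4/5z)y_n
  y_{n+1}/y_n = 1 − 3/11z + 14/11z(1+4/5z) = 1 + z + 56/55z²
  so R(z) = 1 + z + 56/55z².

Need |R(x)|<1, x<0.
x=-0.65: |R|=0.7802
R=1: x+56/55x²=0 ⇒ x=−55/56=-0.9821; min R=1−1/(4·56/55)=0.7545>−1
Confirm numerically:
  x=-0.921: |R|=0.94266 <1
  x=-0.599: |R|=0.76632 <1
  x=-0.462: |R|=0.75532 <1
  x=-0.413: |R|=0.76067 <1
  x=-1.487: |R|=1.76437 >1
  x=-1.086: |R|=1.11484 >1
  x=-1.026: |R|=1.04582 >1
Interval (-0.9821, 0).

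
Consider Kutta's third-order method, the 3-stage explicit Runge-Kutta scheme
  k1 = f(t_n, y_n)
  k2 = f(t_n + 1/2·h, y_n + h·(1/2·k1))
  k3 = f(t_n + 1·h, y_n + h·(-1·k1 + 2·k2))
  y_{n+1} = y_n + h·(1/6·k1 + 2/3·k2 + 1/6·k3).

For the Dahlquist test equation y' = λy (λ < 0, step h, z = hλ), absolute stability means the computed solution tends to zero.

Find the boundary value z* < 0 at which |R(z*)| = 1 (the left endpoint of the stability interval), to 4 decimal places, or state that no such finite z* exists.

Test eqn y'=λy, z=hλ:
  order 3, 3-stage ⇒ R(z)=1+z+z^2/2+z^3/6
  (e.g. R(-1.63)=-0.02334, |R|=0.02334)

Boundary: |R(x)|=1, x<0.
x=-1.63: |R|=0.0233
|R(-2.86)|=1.6691 |R(-1.22)|=0.2216 |R(-0.9)|=0.3835
Bisect:
  x_lo=-3.3899 |R|=3.1368  x_hi=-0.2646 |R|=0.7673
  mid=-1.82725 |R|=0.17465 →hi
  mid=-2.60860 |R|=1.16469 →lo
  mid=-2.21792 |R|=0.57673 →hi
  mid=-2.41326 |R|=0.84375 →hi
  mid=-2.51093 |R|=0.99701 →hi
  mid=-2.55976 |R|=1.07899 →lo
  mid=-2.53535 |R|=1.03755 →lo
  mid=-2.52314 |R|=1.01717 →lo
  ...
  [-2.51284,-2.51264] ⇒ x*=-2.5127
Stable set (-2.5127, 0).

left endpoint -2.5127.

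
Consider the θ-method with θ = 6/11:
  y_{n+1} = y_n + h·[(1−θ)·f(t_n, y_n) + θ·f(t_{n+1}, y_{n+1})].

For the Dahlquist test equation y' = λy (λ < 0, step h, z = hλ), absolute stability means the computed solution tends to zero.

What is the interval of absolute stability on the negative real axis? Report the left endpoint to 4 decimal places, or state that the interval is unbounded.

On y'=λy, z=hλ:
  y_{n+1} = y_n + z·[5/11·y_n + 6/11·y_{n+1}] ⇒ (1 − 6/11z)y_{n+1} = (1 + 5/11z)y_n
  ⇒ R(z) = (1 + 5/11z)/(1 − 6/11z).

Find x<0 with |R(x)|<1.
x=-0.63: |R|=0.5311
x=-2: |R|=0.0435
x=-10: |R|=0.5493
x=-100: |R|=0.8003
θ=6/11≥1/2 ⇒ |1+5/11x|<|1−6/11x| ∀x<0 ⇒ interval (−∞,0).

interval (−∞, 0).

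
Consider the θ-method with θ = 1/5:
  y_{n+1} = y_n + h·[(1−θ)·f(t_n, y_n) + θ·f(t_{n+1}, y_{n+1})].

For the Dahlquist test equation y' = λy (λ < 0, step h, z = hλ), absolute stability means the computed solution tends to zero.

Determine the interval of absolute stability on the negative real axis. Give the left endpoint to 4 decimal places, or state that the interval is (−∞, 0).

(-3.3333, 0).

On y'=λy, z=hλ:
  y_{n+1} = y_n + z·[4/5·y_n + 1/5·y_{n+1}] ⇒ (1 − 1/5z)y_{n+1} = (1 + 4/5z)y_n
  R(z) = (1 + 4/5z)/(1 − 1/5z).

Solve |R(x)|<1 on ℝ⁻.
x=-0.55: |R|=0.5045
R=−1: 1+4/5x = −1+1/5x ⇒ -3/5x=2 ⇒ x=2/(-3/5)=-3.3333
Confirm numerically:
  x=-3.033: |R|=0.88784 <1
  x=-2.683: |R|=0.74606 <1
  x=-1.928: |R|=0.39145 <1
  x=-1.758: |R|=0.30068 <1
  x=-3.738: |R|=1.13893 >1
  x=-3.408: |R|=1.02664 >1
Interval (-3.3333, 0).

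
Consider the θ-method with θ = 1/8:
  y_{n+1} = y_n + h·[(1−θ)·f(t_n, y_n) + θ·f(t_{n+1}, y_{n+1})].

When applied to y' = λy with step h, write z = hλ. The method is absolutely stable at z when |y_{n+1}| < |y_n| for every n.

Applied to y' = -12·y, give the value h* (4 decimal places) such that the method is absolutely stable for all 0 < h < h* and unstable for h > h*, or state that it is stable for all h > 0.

With y'=λy (z=hλ):
  y_{n+1} = y_n + z·[7/8·y_n + 1/8·y_{n+1}] ⇒ (1 − 1/8z)y_{n+1} = (1 + 7/8z)y_n
  Hence R(z) = (1 + 7/8z)/(1 − 1/8z).

Boundary: |R(x)|=1, x<0.
x=-1.45: |R|=0.2275
R=−1: 1+7/8x = −1+1/8x ⇒ -3/4x=2 ⇒ x=2/(-3/4)=-2.6667
Confirm numerically:
  x=-2.352: |R|=0.81762 <1
  x=-1.731: |R|=0.42308 <1
  x=-1.546: |R|=0.29562 <1
  x=-1.130: |R|=0.00986 <1
  x=-3.260: |R|=1.31616 >1
  x=-2.883: |R|=1.11927 >1
Interval (-2.6667, 0).

(-2.6667,0); λ=-12 ⇒ h* = (8/3)/12 = 0.2222.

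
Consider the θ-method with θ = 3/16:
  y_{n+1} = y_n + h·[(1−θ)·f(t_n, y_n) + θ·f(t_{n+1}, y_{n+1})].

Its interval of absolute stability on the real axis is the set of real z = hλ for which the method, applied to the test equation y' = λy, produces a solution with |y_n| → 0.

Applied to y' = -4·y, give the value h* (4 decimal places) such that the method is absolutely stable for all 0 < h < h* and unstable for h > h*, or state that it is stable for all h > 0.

With y'=λy (z=hλ):
  y_{n+1} = y_n + z·[13/16·y_n + 3/16·y_{n+1}] ⇒ (1 − 3/16z)y_{n+1} = (1 + 13/16z)y_n
  Hence R(z) = (1 + 13/16z)/(1 − 3/16z).

Solve |R(x)|<1 on ℝ⁻.
x=-1.62: |R|=0.2426
R=−1: 1+13/16x = −1+3/16x ⇒ -5/8x=2 ⇒ x=2/(-5/8)=-3.2000
Confirm numerically:
  x=-2.296: |R|=0.60503 <1
  x=-2.290: |R|=0.60210 <1
  x=-1.590: |R|=0.22484 <1
  x=-1.341: |R|=0.07157 <1
  x=-3.757: |R|=1.20425 >1
  x=-3.286: |R|=1.03326 >1
Stable set (-3.2000, 0).

(-3.2000,0); λ=-4 ⇒ h* = (16/5)/4 = 0.8000.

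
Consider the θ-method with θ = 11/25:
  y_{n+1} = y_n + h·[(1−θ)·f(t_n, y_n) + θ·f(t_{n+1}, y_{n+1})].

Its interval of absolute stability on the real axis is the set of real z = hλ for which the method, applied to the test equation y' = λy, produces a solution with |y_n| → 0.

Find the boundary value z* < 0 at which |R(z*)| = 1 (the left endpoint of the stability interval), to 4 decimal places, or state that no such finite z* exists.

Test eqn y'=λy, z=hλ:
  y_{n+1} = y_n + z·[14/25·y_n + 11/25·y_{n+1}] ⇒ (1 − 11/25z)y_{n+1} = (1 + 14/25z)y_n
  so R(z) = (1 + 14/25z)/(1 − 11/25z).

Find x<0 with |R(x)|<1.
x=-1.31: |R|=0.1690
R=−1: 1+14/25x = −1+11/25x ⇒ -3/25x=2 ⇒ x=2/(-3/25)=-16.6667
Confirm numerically:
  x=-14.686: |R|=0.96815 <1
  x=-13.339: |R|=0.94187 <1
  x=-10.250: |R|=0.86025 <1
  x=-17.265: |R|=1.00835 >1
  x=-16.967: |R|=1.00426 >1
Stable set (-16.6667, 0).

left endpoint -16.6667.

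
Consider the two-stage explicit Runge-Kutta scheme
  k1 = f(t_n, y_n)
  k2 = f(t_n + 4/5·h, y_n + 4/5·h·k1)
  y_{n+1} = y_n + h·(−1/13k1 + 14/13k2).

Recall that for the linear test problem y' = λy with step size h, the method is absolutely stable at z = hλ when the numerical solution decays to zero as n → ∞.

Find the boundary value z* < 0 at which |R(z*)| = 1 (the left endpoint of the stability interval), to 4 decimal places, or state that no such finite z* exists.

With y'=λy (z=hλ):
  k1=λy_n ⇒ h·k1=z·y_n;  k2=λ(1+4/5z)y_n ⇒ h·k2=z(1+4/5z)y_n
  y_{n+1}/y_n = 1 − 1/13z + 14/13z(1+4/5z) = 1 + z + 56/65z²
  so R(z) = 1 + z + 56/65z².

Need |R(x)|<1, x<0.
x=-0.95: |R|=0.8275
R=1: x+56/65x²=0 ⇒ x=−65/56=-1.1607; min R=1−1/(4·56/65)=0.7098>−1
Confirm numerically:
  x=-1.088: |R|=0.93184 <1
  x=-0.935: |R|=0.81818 <1
  x=-0.601: |R|=0.71019 <1
  x=-1.541: |R|=1.50488 >1
  x=-1.223: |R|=1.06563 >1
  x=-1.181: |R|=1.02064 >1
Stable set (-1.1607, 0).

z* = -1.1607.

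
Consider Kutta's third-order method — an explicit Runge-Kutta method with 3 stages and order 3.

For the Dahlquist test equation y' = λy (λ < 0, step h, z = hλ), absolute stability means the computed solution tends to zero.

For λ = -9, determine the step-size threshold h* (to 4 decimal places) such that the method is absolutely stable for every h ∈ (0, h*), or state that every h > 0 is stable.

(-2.5127,0); λ=-9 ⇒ h* = 0.2792.

Test eqn y'=λy, z=hλ:
  order 3, 3-stage ⇒ R(z)=1+z+z^2/2+z^3/6
  (e.g. R(-1.3)=0.17883, |R|=0.17883)

Boundary: |R(x)|=1, x<0.
x=-1.3: |R|=0.1788
|R(-2.67)|=1.2779 |R(-1.68)|=0.0591 |R(-0.56)|=0.5675
Bisect:
  x_lo=-3.3652 |R|=3.0546  x_hi=-0.2669 |R|=0.7656
  mid=-1.81606 |R|=0.16527 →hi
  mid=-2.59064 |R|=1.13275 →lo
  mid=-2.20335 |R|=0.55876 →hi
  mid=-2.39700 |R|=0.81956 →hi
  mid=-2.49382 |R|=0.96915 →hi
  mid=-2.54223 |R|=1.04915 →lo
  mid=-2.51803 |R|=1.00871 →lo
  mid=-2.50592 |R|=0.98882 →hi
  mid=-2.51198 |R|=0.99873 →hi
  ...
  [-2.51292,-2.51273] ⇒ x*=-2.5127
Interval (-2.5127, 0).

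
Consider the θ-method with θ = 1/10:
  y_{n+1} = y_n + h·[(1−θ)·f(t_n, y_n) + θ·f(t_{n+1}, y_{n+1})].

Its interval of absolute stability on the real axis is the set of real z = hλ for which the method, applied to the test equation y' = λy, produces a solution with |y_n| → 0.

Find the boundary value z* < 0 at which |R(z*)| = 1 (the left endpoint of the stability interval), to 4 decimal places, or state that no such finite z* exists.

z* = -2.5000.

With y'=λy (z=hλ):
  y_{n+1} = y_n + z·[9/10·y_n + 1/10·y_{n+1}] ⇒ (1 − 1/10z)y_{n+1} = (1 + 9/10z)y_n
  ⇒ R(z) = (1 + 9/10z)/(1 − 1/10z).

Boundary: |R(x)|=1, x<0.
x=-0.36: |R|=0.6525
R=−1: 1+9/10x = −1+1/10x ⇒ -4/5x=2 ⇒ x=2/(-4/5)=-2.5000
Confirm numerically:
  x=-2.463: |R|=0.97625 <1
  x=-1.330: |R|=0.17387 <1
  x=-1.192: |R|=0.06505 <1
  x=-2.955: |R|=1.28097 >1
  x=-2.540: |R|=1.02552 >1
Stable set (-2.5000, 0).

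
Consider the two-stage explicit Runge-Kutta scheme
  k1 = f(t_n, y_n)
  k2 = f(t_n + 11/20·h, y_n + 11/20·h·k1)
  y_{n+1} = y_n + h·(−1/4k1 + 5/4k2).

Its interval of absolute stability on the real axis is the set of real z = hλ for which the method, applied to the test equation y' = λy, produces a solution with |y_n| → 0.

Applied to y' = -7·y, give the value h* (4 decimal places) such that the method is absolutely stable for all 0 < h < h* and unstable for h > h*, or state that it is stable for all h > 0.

Test eqn y'=λy, z=hλ:
  k1=λy_n ⇒ h·k1=z·y_n;  k2=λ(1+11/20z)y_n ⇒ h·k2=z(1+11/20z)y_n
  y_{n+1}/y_n = 1 − 1/4z + 5/4z(1+11/20z) = 1 + z + 11/16z²
  ⇒ R(z) = 1 + z + 11/16z².

Boundary: |R(x)|=1, x<0.
x=-0.94: |R|=0.6675
R=1: x+11/16x²=0 ⇒ x=−16/11=-1.4545; min R=1−1/(4·11/16)=0.6364>−1
Confirm numerically:
  x=-0.886: |R|=0.65368 <1
  x=-0.701: |R|=0.63684 <1
  x=-0.689: |R|=0.63737 <1
  x=-1.926: |R|=1.62426 >1
  x=-1.686: |R|=1.26828 >1
Stable set (-1.4545, 0).

(-1.4545,0); λ=-7 ⇒ h* = (16/11)/7 = 0.2078.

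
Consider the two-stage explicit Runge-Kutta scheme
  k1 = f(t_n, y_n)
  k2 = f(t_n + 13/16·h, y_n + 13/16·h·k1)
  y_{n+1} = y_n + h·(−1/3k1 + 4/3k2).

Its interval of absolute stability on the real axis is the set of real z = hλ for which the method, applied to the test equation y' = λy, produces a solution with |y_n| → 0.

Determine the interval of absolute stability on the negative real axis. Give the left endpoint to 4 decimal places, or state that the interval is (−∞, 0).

Test eqn y'=λy, z=hλ:
  k1=λy_n ⇒ h·k1=z·y_n;  k2=λ(1+13/16z)y_n ⇒ h·k2=z(1+13/16z)y_n
  y_{n+1}/y_n = 1 − 1/3z + 4/3z(1+13/16z) = 1 + z + 13/12z²
  ⇒ R(z) = 1 + z + 13/12z².

Find x<0 with |R(x)|<1.
x=-1.65: |R|=2.2994
R=1: x+13/12x²=0 ⇒ x=−12/13=-0.9231; min R=1−1/(4·13/12)=0.7692>−1
Confirm numerically:
  x=-0.887: |R|=0.96533 <1
  x=-0.666: |R|=0.81452 <1
  x=-0.621: |R|=0.79678 <1
  x=-0.415: |R|=0.77158 <1
  x=-1.224: |R|=1.39902 >1
  x=-1.032: |R|=1.12178 >1
So |R|<1 on (-0.9231, 0).

(-0.9231, 0).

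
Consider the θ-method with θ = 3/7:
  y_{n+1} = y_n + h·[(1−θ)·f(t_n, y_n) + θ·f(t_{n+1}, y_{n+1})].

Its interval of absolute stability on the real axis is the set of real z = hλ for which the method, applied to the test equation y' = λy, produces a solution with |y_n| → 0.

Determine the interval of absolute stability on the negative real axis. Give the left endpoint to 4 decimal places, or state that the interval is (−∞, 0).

On y'=λy, z=hλ:
  y_{n+1} = y_n + z·[4/7·y_n + 3/7·y_{n+1}] ⇒ (1 − 3/7z)y_{n+1} = (1 + 4/7z)y_n
  ⇒ R(z) = (1 + 4/7z)/(1 − 3/7z).

Find x<0 with |R(x)|<1.
x=-0.76: |R|=0.4267
R=−1: 1+4/7x = −1+3/7x ⇒ -1/7x=2 ⇒ x=2/(-1/7)=-14.0000
Confirm numerically:
  x=-13.207: |R|=0.98299 <1
  x=-7.410: |R|=0.77455 <1
  x=-6.582: |R|=0.72265 <1
  x=-14.444: |R|=1.00882 >1
  x=-14.417: |R|=1.00830 >1
  x=-14.086: |R|=1.00175 >1
So |R|<1 on (-14.0000, 0).

(-14.0000, 0).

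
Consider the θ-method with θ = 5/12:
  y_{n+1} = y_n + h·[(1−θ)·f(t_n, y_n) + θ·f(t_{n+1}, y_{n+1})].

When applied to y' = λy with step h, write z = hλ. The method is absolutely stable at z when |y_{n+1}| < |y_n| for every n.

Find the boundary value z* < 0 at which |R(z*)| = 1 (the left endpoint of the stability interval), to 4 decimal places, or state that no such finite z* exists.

left endpoint -12.0000.

Set f=λy, z=hλ:
  y_{n+1} = y_n + z·[7/12·y_n + 5/12·y_{n+1}] ⇒ (1 − 5/12z)y_{n+1} = (1 + 7/12z)y_n
  Hence R(z) = (1 + 7/12z)/(1 − 5/12z).

Need |R(x)|<1, x<0.
x=-1.64: |R|=0.0257
R=−1: 1+7/12x = −1+5/12x ⇒ -1/6x=2 ⇒ x=2/(-1/6)=-12.0000
Confirm numerically:
  x=-11.176: |R|=0.97572 <1
  x=-7.824: |R|=0.83662 <1
  x=-7.715: |R|=0.83055 <1
  x=-12.565: |R|=1.01510 >1
  x=-12.437: |R|=1.01178 >1
  x=-12.067: |R|=1.00185 >1
So |R|<1 on (-12.0000, 0).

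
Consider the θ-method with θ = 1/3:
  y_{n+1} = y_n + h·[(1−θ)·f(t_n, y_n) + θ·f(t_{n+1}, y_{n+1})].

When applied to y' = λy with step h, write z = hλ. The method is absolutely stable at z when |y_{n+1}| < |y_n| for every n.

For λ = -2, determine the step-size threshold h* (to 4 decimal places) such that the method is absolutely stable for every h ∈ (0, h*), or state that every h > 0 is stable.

Set f=λy, z=hλ:
  y_{n+1} = y_n + z·[2/3·y_n + 1/3·y_{n+1}] ⇒ (1 − 1/3z)y_{n+1} = (1 + 2/3z)y_n
  ⇒ R(z) = (1 + 2/3z)/(1 − 1/3z).

Solve |R(x)|<1 on ℝ⁻.
x=-0.53: |R|=0.5496
R=−1: 1+2/3x = −1+1/3x ⇒ -1/3x=2 ⇒ x=2/(-1/3)=-6.0000
Confirm numerically:
  x=-5.608: |R|=0.95446 <1
  x=-5.596: |R|=0.95300 <1
  x=-4.120: |R|=0.73596 <1
  x=-2.833: |R|=0.45705 <1
  x=-6.340: |R|=1.03640 >1
  x=-6.213: |R|=1.02312 >1
Stable set (-6.0000, 0).

(-6.0000,0); λ=-2 ⇒ h* = (6)/2 = 3.0000.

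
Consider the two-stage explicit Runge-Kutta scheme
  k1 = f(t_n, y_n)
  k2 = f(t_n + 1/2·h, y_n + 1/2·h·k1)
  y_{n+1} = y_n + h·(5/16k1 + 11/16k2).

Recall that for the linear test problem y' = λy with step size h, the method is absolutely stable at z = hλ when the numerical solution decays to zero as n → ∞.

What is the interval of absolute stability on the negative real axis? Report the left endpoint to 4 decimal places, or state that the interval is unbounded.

(-2.9091, 0).

With y'=λy (z=hλ):
  k1=λy_n ⇒ h·k1=z·y_n;  k2=λ(1+1/2z)y_n ⇒ h·k2=z(1+1/2z)y_n
  y_{n+1}/y_n = 1 + 5/16z + 11/16z(1+1/2z) = 1 + z + 11/32z²
  Hence R(z) = 1 + z + 11/32z².

Need |R(x)|<1, x<0.
x=-0.73: |R|=0.4532
R=1: x+11/32x²=0 ⇒ x=−32/11=-2.9091; min R=1−1/(4·11/32)=0.2727>−1
Confirm numerically:
  x=-1.882: |R|=0.33554 <1
  x=-1.752: |R|=0.30314 <1
  x=-1.702: |R|=0.29378 <1
  x=-1.515: |R|=0.27398 <1
  x=-3.476: |R|=1.67739 >1
  x=-3.082: |R|=1.18319 >1
  x=-2.957: |R|=1.04870 >1
Stable set (-2.9091, 0).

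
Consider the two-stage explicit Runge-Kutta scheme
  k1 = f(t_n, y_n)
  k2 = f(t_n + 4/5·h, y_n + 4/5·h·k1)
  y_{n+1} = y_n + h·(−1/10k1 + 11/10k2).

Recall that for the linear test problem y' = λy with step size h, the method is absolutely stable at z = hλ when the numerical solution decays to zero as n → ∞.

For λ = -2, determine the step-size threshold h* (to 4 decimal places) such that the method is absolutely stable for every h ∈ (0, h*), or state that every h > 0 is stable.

(-1.1364,0); λ=-2 ⇒ h* = (25/22)/2 = 0.5682.

Set f=λy, z=hλ:
  k1=λy_n ⇒ h·k1=z·y_n;  k2=λ(1+4/5z)y_n ⇒ h·k2=z(1+4/5z)y_n
  y_{n+1}/y_n = 1 − 1/10z + 11/10z(1+4/5z) = 1 + z + 22/25z²
  R(z) = 1 + z + 22/25z².

Find x<0 with |R(x)|<1.
x=-1.62: |R|=1.6895
R=1: x+22/25x²=0 ⇒ x=−25/22=-1.1364; min R=1−1/(4·22/25)=0.7159>−1
Confirm numerically:
  x=-0.947: |R|=0.84219 <1
  x=-0.789: |R|=0.75882 <1
  x=-0.671: |R|=0.72521 <1
  x=-0.461: |R|=0.72602 <1
  x=-1.602: |R|=1.65644 >1
  x=-1.542: |R|=1.55043 >1
  x=-1.504: |R|=1.48657 >1
Interval (-1.1364, 0).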